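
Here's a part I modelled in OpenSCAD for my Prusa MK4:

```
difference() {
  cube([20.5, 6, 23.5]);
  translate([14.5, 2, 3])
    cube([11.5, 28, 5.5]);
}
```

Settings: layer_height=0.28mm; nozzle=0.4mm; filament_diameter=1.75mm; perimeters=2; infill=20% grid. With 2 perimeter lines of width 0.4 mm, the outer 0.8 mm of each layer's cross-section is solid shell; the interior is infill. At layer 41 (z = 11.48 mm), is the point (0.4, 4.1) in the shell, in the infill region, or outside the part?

At z = 11.48 mm: the 20.5×6 cube contributes its full rectangle; the cube at (14.5, 2) is absent (z outside [3, 8.5]); After the difference (first − rest): none of the subtracted shapes is present at this height, so the 20.5×6 cube is unchanged — 1 connected region. Overall, the cross-section is a single solid region. The nearest boundary edge runs (0.00, 6.00)→(0.00, 0.00); distance from the point to it = 0.40 mm. The point is inside the cross-section, 0.40 mm from the nearest boundary — within the 0.8 mm shell band (2 × 0.4).

shell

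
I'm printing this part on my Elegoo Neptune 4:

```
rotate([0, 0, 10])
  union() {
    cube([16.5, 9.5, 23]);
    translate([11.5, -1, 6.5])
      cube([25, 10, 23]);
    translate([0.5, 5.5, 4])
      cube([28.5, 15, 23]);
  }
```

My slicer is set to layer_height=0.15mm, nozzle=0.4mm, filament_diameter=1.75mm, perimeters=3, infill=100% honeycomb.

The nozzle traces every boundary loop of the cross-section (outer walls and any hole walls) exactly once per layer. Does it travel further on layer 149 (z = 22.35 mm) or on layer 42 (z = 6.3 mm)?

Layer 149 (z = 22.35): the 16.5×9.5 cube contributes its full rectangle (perimeter 52.00 mm); the cube at (11.5, -1) (footprint 25×10) is included at this height (perimeter 70.00 mm); the cube at (0.5, 5.5) is present — its section is the full 28.5×15 rectangle (perimeter 87.00 mm); Taking the union: the regions partially overlap (shared area 152.75 mm²), so the edge portions inside another operand are dropped and the merged outline is re-measured after clipping — boundary = 116.00 mm; (rotated 10° about Z; rotation is an isometry so areas/perimeters/island counts are preserved). So its perimeter = 116.00 mm. Layer 42 (z = 6.3): the cube is present — its section is the full 16.5×9.5 rectangle (perimeter 52.00 mm); the cube at (11.5, -1) is absent (z outside [6.5, 29.5]); the cube at (0.5, 5.5) (footprint 28.5×15) is included at this height (perimeter 87.00 mm); Taking the union: the regions partially overlap (shared area 64.00 mm²), so the edge portions inside another operand are dropped and the merged outline is re-measured after clipping — boundary = 99.00 mm; (rotated 10° about Z; rotation is an isometry so areas/perimeters/island counts are preserved). So its perimeter = 99.00 mm. Layer 149 is larger (116.00 vs 99.00 mm).

layer 149 (z = 22.35 mm)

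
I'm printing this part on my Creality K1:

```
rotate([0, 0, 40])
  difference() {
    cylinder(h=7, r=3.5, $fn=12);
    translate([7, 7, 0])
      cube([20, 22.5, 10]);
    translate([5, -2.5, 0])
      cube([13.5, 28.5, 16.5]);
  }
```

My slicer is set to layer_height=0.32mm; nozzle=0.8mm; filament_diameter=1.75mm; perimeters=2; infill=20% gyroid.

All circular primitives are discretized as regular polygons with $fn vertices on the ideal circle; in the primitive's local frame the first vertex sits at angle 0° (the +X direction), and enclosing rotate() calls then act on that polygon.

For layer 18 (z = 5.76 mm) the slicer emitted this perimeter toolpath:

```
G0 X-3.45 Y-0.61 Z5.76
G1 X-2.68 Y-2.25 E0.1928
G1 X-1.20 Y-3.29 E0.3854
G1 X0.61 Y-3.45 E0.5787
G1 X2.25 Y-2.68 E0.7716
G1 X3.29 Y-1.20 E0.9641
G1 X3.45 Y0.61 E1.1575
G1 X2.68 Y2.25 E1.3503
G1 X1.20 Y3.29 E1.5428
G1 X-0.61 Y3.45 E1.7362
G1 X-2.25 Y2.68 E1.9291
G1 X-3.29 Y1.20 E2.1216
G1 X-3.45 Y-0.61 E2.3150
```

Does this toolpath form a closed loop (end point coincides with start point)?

Start point (G0): (-3.45, -0.61). End point (last G1): the path returns to the start — closed.

yes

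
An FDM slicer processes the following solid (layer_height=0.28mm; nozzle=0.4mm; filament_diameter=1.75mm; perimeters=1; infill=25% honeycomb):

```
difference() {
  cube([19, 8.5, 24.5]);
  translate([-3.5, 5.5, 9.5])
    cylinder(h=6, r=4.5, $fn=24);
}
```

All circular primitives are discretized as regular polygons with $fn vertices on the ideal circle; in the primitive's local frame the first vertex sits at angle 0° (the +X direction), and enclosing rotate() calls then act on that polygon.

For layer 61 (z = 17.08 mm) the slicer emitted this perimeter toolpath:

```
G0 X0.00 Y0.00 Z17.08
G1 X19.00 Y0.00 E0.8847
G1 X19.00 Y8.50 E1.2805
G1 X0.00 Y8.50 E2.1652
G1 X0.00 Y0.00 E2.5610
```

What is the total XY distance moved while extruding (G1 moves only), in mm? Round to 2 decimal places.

Sum the Euclidean lengths of each G1 segment: total = 55.00 mm.

55.00 mm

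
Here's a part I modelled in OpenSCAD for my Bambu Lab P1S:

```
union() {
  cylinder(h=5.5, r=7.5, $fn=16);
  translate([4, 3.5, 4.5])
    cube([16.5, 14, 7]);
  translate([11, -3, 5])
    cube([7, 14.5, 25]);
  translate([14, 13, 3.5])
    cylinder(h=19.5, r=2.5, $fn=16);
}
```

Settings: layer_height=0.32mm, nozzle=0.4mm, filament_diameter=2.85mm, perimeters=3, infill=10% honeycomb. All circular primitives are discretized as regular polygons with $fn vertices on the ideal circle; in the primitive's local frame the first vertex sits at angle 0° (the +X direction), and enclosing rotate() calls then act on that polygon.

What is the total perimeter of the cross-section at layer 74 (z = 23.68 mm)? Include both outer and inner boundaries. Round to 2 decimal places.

At z = 23.68 mm: the cylinder does not reach this height (z outside [0, 5.5]); the cube at (4, 3.5) is not intersected at this z (z outside [4.5, 11.5]); the cube at (11, -3) (footprint 7×14.5) is included at this height (perimeter 43.00 mm); the cylinder at (14, 13) is absent (z outside [3.5, 23]); Taking the union: only the 7×14.5 cube at (11, -3) is present, so the union is just that shape — boundary = 43.00 mm. Overall, the cross-section is a single solid region. Total boundary length (outer) = 43.00 mm.

43.00 mm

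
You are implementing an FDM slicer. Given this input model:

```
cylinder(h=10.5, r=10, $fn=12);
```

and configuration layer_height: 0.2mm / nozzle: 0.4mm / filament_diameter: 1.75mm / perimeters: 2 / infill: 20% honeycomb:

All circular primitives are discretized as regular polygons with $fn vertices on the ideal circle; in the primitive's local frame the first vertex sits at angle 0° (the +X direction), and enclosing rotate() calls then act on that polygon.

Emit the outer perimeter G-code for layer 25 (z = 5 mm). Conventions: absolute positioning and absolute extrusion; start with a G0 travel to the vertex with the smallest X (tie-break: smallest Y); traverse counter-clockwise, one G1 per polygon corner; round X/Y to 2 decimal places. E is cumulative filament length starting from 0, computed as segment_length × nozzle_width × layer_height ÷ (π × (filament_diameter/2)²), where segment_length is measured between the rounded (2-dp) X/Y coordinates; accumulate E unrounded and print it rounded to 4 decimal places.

G0 X-10.00 Y0.00 Z5.00
G1 X-8.66 Y-5.00 E0.1722
G1 X-5.00 Y-8.66 E0.3443
G1 X0.00 Y-10.00 E0.5165
G1 X5.00 Y-8.66 E0.6887
G1 X8.66 Y-5.00 E0.8608
G1 X10.00 Y0.00 E1.0330
G1 X8.66 Y5.00 E1.2052
G1 X5.00 Y8.66 E1.3773
G1 X0.00 Y10.00 E1.5495
G1 X-5.00 Y8.66 E1.7217
G1 X-8.66 Y5.00 E1.8938
G1 X-10.00 Y0.00 E2.0660

At z = 5 mm: the cylinder: section is a regular 12-gon, circumradius r=10. The outline is a single polygon with 12 vertices. Extrusion per mm of travel: 0.4 × 0.2 / (π × 0.875²) = 0.033260. Accumulating E over each segment gives final E = 2.0660.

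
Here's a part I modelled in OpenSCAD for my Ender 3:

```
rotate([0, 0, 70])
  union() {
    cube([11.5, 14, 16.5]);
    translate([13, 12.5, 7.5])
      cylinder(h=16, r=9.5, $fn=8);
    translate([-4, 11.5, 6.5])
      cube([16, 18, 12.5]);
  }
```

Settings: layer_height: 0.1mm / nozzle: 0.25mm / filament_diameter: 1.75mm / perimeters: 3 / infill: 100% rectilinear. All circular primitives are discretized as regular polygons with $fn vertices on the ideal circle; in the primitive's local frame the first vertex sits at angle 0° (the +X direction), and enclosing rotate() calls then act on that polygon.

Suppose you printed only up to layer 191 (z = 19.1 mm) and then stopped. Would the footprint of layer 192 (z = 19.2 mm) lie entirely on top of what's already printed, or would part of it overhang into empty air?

entirely on top

Compare the two slices. At z = 19.1: the cube is absent (z outside [0, 16.5]); the r=9.5 cylinder at (13, 12.5) gives a regular 8-gon of circumradius 9.5 (constant along its height) (area = (8/2)·9.500²·sin(360°/8) = 255.27 mm²); the cube at (-4, 11.5) does not reach this height (z outside [6.5, 19]); Taking the union: only the r=9.5 cylinder at (13, 12.5) is present, so the union is just that shape — area = 255.27 mm²; (rotated 70° about Z; rotation is an isometry so areas/perimeters/island counts are preserved). At z = 19.2: the cube does not reach this height (z outside [0, 16.5]); the cylinder at (13, 12.5): section is a regular 8-gon, circumradius r=9.5 (area = (8/2)·9.500²·sin(360°/8) = 255.27 mm²); the cube at (-4, 11.5) is not intersected at this z (z outside [6.5, 19]); Taking the union: only the r=9.5 cylinder at (13, 12.5) is present, so the union is just that shape — area = 255.27 mm²; (rotated 70° about Z; rotation is an isometry so areas/perimeters/island counts are preserved). Checking containment: the cross-section at z = 19.2 is a subset of the cross-section at z = 19.1.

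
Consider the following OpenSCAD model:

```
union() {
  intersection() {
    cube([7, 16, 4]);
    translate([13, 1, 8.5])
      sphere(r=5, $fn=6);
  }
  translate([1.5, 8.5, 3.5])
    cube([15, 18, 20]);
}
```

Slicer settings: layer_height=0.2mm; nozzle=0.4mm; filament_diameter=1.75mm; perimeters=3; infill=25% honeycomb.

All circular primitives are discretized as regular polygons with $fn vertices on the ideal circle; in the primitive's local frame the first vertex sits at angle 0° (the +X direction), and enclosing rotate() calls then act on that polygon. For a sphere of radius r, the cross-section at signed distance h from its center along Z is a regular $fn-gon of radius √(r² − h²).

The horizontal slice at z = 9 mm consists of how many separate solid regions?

1

At z = 9 mm: the cube is not intersected at this z (z outside [0, 4]); the r=5 sphere at (13, 1) slices to a regular 6-gon of circumradius 4.975 (√(r²−h²) with h=0.5 from center); Taking the intersection: at least one operand is absent at this height, so nothing remains; the cube at (1.5, 8.5) (footprint 15×18) is included at this height; Combining (union): only the 15×18 cube at (1.5, 8.5) is present, so the union is just that shape — 1 connected region. The result has 1 disconnected region.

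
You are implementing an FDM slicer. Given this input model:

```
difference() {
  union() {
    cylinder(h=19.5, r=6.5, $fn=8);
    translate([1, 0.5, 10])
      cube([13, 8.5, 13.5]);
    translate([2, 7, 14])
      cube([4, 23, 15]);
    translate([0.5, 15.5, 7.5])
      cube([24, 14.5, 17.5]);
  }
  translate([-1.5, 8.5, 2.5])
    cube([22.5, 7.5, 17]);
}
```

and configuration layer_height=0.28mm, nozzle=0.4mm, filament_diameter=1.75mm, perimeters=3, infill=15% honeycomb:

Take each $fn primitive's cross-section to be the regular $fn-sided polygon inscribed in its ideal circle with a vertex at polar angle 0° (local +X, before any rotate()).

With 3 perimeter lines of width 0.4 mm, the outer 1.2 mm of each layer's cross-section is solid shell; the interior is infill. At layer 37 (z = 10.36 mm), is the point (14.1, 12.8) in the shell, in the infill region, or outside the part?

At z = 10.36 mm: the r=6.5 cylinder contributes a regular 8-gon of circumradius 6.5; the 13×8.5 cube at (1, 0.5) contributes its full rectangle; the cube at (2, 7) is absent (z outside [14, 29]); the cube at (0.5, 15.5) is present — its section is the full 24×14.5 rectangle; Merging all regions: the regions partially overlap (shared area 20.88 mm²), so overlapping operands fuse into one piece — 2 connected regions; the cube at (-1.5, 8.5) (footprint 22.5×7.5) is included at this height; Taking the first minus the rest: starting from the result so far, the 22.5×7.5 cube at (-1.5, 8.5) partially overlaps it — only the 16.75 mm² overlap (of its 168.75 mm²) is removed, clipping the outline — 2 connected regions. Overall, the cross-section has 2 separate islands. The nearest boundary edge runs (21.00, 16.00)→(0.50, 16.00); distance from the point to it = 3.20 mm. The point is not inside any of the regions above, so it lies outside the cross-section (3.20 mm from the nearest boundary).

outside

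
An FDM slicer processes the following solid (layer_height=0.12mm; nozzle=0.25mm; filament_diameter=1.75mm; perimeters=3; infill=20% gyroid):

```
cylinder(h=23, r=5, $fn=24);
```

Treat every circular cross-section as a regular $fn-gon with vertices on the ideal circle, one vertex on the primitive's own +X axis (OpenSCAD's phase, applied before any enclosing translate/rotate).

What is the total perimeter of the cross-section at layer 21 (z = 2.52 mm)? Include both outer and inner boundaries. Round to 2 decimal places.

31.33 mm

At z = 2.52 mm: the r=5 cylinder gives a regular 24-gon of circumradius 5 (constant along its height) (perimeter = 2·24·5.000·sin(180°/24) = 31.33 mm). Overall, the cross-section is a single solid region. Total boundary length (outer) = 31.33 mm.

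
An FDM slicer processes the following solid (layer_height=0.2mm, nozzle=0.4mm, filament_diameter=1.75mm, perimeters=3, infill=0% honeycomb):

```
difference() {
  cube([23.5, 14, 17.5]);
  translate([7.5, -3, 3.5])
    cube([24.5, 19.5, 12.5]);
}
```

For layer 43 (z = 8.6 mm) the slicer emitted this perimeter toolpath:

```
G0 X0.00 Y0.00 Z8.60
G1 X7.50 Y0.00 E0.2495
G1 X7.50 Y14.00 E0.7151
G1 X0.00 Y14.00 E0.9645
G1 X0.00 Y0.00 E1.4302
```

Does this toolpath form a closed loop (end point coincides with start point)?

Start point (G0): (0.00, 0.00). End point (last G1): the path returns to the start — closed.

yes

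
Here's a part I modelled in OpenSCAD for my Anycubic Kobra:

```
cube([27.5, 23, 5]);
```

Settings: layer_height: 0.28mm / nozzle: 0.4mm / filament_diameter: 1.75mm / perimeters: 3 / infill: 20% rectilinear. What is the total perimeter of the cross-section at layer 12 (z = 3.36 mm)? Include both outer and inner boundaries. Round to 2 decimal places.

101.00 mm

At z = 3.36 mm: the cube (footprint 27.5×23) is included at this height (perimeter 101.00 mm). Overall, the cross-section is a single solid region. Total boundary length (outer) = 101.00 mm.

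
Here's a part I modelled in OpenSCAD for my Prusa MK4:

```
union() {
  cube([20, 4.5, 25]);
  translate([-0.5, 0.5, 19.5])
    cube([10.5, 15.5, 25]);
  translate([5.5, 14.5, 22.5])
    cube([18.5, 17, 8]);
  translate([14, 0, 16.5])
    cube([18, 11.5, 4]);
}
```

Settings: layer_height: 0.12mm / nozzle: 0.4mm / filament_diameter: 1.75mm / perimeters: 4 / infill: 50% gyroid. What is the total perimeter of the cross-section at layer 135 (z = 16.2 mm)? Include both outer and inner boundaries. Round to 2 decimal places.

49.00 mm

At z = 16.2 mm: the 20×4.5 cube contributes its full rectangle (perimeter 49.00 mm); the cube at (-0.5, 0.5) does not reach this height (z outside [19.5, 44.5]); the cube at (5.5, 14.5) is absent (z outside [22.5, 30.5]); the cube at (14, 0) is not intersected at this z (z outside [16.5, 20.5]); Taking the union: only the 20×4.5 cube is present, so the union is just that shape — boundary = 49.00 mm. Overall, the cross-section is a single solid region. Total boundary length (outer) = 49.00 mm.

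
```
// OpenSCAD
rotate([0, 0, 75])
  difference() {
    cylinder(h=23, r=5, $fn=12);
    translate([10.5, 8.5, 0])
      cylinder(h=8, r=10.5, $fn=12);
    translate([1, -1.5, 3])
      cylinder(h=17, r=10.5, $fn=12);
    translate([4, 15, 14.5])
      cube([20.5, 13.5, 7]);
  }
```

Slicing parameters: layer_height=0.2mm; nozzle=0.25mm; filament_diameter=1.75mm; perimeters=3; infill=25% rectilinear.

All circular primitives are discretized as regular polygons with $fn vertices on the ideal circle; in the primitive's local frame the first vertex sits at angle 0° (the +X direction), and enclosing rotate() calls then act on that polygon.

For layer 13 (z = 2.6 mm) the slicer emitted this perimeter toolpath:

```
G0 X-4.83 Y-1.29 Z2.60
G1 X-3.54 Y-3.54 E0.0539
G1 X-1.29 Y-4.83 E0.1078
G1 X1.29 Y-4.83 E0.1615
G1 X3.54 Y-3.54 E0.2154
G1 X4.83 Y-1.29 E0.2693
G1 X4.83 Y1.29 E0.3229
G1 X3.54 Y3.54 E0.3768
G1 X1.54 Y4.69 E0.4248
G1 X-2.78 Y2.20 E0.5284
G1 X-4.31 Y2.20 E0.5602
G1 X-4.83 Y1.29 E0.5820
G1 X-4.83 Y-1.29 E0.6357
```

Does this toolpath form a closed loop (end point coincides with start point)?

yes

Start point (G0): (-4.83, -1.29). End point (last G1): the path returns to the start — closed.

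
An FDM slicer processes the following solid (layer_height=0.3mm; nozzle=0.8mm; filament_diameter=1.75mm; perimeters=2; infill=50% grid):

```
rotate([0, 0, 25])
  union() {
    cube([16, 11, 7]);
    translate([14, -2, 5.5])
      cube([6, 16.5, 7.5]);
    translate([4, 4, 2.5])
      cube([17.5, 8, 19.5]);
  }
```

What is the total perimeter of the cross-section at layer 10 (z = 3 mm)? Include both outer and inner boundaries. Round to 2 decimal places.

At z = 3 mm: the cube is present — its section is the full 16×11 rectangle (perimeter 54.00 mm); the cube at (14, -2) is not intersected at this z (z outside [5.5, 13]); the 17.5×8 cube at (4, 4) contributes its full rectangle (perimeter 51.00 mm); Merging all regions: the regions partially overlap (shared area 84.00 mm²), so the edge portions inside another operand are dropped and the merged outline is re-measured after clipping — boundary = 67.00 mm; (rotated 25° about Z; rotation is an isometry so areas/perimeters/island counts are preserved). Overall, the cross-section is a single solid region. Total boundary length (outer) = 67.00 mm.

67.00 mm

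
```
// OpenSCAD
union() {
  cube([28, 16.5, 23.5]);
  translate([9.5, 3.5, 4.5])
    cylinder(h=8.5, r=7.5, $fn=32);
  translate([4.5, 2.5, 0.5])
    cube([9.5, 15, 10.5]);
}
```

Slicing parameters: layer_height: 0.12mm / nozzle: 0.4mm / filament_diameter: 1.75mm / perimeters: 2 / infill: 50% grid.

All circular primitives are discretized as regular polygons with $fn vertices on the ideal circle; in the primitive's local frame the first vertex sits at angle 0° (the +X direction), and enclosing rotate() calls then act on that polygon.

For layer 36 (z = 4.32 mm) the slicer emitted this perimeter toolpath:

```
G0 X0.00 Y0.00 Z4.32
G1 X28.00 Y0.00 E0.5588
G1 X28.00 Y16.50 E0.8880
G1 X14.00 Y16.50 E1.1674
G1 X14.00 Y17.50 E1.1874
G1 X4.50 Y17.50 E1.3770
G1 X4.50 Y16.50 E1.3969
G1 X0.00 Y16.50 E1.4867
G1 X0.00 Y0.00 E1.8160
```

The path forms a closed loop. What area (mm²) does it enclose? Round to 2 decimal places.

471.50 mm²

Apply the shoelace formula to the sequence of (X, Y) vertices; enclosed area = 471.50 mm².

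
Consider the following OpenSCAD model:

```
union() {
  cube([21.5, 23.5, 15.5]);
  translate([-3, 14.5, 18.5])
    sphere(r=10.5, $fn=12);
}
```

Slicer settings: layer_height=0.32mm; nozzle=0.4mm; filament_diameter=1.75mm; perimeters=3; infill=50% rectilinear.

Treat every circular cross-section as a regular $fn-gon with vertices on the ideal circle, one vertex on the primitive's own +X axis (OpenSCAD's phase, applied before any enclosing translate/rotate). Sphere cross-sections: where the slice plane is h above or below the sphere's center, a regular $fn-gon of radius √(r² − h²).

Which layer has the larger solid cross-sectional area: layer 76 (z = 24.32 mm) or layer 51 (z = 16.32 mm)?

layer 51 (z = 16.32 mm)

Layer 76 (z = 24.32): the cube does not reach this height (z outside [0, 15.5]); the r=10.5 sphere at (-3, 14.5) slices to a regular 12-gon of circumradius 8.739 (√(r²−h²) with h=5.82 from center) (area = (12/2)·8.739²·sin(360°/12) = 229.13 mm²); Combining (union): only the r=10.5 sphere at (-3, 14.5) is present, so the union is just that shape — area = 229.13 mm². So its area = 229.13 mm². Layer 51 (z = 16.32): the cube is absent (z outside [0, 15.5]); the r=10.5 sphere at (-3, 14.5) slices to a regular 12-gon of circumradius 10.271 (√(r²−h²) with h=2.18 from center) (area = (12/2)·10.271²·sin(360°/12) = 316.49 mm²); Merging all regions: only the r=10.5 sphere at (-3, 14.5) is present, so the union is just that shape — area = 316.49 mm². So its area = 316.49 mm². Layer 51 is larger (316.49 vs 229.13 mm²).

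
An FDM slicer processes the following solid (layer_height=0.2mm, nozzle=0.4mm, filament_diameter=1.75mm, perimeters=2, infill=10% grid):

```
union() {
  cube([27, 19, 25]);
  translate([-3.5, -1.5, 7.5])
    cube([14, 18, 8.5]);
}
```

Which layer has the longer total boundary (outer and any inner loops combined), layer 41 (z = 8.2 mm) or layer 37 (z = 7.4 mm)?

Layer 41 (z = 8.2): the cube (footprint 27×19) is included at this height (perimeter 92.00 mm); the cube at (-3.5, -1.5) (footprint 14×18) is included at this height (perimeter 64.00 mm); Taking the union: the regions partially overlap (shared area 173.25 mm²), so the edge portions inside another operand are dropped and the merged outline is re-measured after clipping — boundary = 102.00 mm. So its perimeter = 102.00 mm. Layer 37 (z = 7.4): the cube (footprint 27×19) is included at this height (perimeter 92.00 mm); the cube at (-3.5, -1.5) does not reach this height (z outside [7.5, 16]); Combining (union): only the 27×19 cube is present, so the union is just that shape — boundary = 92.00 mm. So its perimeter = 92.00 mm. Layer 41 is larger (102.00 vs 92.00 mm).

layer 41 (z = 8.2 mm)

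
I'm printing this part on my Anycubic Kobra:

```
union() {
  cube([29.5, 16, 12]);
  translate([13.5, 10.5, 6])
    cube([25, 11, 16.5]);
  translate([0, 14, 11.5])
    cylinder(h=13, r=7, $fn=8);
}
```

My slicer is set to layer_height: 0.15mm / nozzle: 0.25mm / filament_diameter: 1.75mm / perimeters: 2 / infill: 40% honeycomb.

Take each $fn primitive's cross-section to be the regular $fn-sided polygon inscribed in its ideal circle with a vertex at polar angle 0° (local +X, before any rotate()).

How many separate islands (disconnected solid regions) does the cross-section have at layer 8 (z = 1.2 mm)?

At z = 1.2 mm: the cube (footprint 29.5×16) is included at this height; the cube at (13.5, 10.5) does not reach this height (z outside [6, 22.5]); the cylinder at (0, 14) is absent (z outside [11.5, 24.5]); Merging all regions: only the 29.5×16 cube is present, so the union is just that shape — 1 connected region. Overall, the cross-section is a single solid region. Island count = 1.

1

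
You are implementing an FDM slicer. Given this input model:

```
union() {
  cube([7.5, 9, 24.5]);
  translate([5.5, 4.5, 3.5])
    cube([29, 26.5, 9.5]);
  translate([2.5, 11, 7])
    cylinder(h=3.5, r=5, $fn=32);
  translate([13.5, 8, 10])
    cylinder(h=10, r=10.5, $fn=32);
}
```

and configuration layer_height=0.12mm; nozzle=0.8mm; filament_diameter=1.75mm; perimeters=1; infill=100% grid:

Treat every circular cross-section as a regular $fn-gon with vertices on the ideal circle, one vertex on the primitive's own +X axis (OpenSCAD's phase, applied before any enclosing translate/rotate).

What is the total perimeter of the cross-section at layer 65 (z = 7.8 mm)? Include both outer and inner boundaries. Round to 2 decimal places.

133.50 mm

At z = 7.8 mm: the 7.5×9 cube contributes its full rectangle (perimeter 33.00 mm); the 29×26.5 cube at (5.5, 4.5) contributes its full rectangle (perimeter 111.00 mm); the cylinder at (2.5, 11): section is a regular 32-gon, circumradius r=5 (perimeter = 2·32·5.000·sin(180°/32) = 31.37 mm); the cylinder at (13.5, 8) is absent (z outside [10, 20]); Combining (union): the regions partially overlap (shared area 34.94 mm²), so the edge portions inside another operand are dropped and the merged outline is re-measured after clipping — boundary = 133.50 mm. Overall, the cross-section is a single solid region. Total boundary length (outer) = 133.50 mm.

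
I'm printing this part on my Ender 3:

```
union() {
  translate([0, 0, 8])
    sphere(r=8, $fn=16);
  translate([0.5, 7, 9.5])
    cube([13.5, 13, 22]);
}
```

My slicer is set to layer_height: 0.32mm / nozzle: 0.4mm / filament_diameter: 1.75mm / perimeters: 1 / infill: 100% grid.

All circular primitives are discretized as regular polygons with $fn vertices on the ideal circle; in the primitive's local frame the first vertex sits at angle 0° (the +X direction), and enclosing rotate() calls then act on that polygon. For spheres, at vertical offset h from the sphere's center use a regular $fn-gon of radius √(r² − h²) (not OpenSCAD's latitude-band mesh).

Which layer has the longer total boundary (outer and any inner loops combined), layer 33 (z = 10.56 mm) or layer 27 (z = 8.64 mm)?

Layer 33 (z = 10.56): the r=8 sphere contributes a regular 16-gon of circumradius √(8²−2.56²) = 7.579 (perimeter = 2·16·7.579·sin(180°/16) = 47.32 mm); the cube at (0.5, 7) (footprint 13.5×13) is included at this height (perimeter 53.00 mm); Taking the union: the regions partially overlap (shared area 0.58 mm²), so the edge portions inside another operand are dropped and the merged outline is re-measured after clipping — boundary = 94.98 mm. So its perimeter = 94.98 mm. Layer 27 (z = 8.64): the r=8 sphere slices to a regular 16-gon of circumradius 7.974 (√(r²−h²) with h=0.64 from center) (perimeter = 2·16·7.974·sin(180°/16) = 49.78 mm); the cube at (0.5, 7) is not intersected at this z (z outside [9.5, 31.5]); Taking the union: only the r=8 sphere is present, so the union is just that shape — boundary = 49.78 mm. So its perimeter = 49.78 mm. Layer 33 is larger (94.98 vs 49.78 mm).

layer 33 (z = 10.56 mm)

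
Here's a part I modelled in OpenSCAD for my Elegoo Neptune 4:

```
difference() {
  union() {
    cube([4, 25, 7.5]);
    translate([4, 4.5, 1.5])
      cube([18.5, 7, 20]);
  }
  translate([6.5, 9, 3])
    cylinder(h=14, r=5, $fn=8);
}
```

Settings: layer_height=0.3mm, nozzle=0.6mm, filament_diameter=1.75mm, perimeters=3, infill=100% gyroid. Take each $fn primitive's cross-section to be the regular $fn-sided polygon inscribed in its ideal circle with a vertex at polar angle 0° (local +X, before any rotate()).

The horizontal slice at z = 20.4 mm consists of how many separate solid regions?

1

At z = 20.4 mm: the cube is not intersected at this z (z outside [0, 7.5]); the 18.5×7 cube at (4, 4.5) contributes its full rectangle; Combining (union): only the 18.5×7 cube at (4, 4.5) is present, so the union is just that shape — 1 connected region; the cylinder at (6.5, 9) is absent (z outside [3, 17]); After the difference (first − rest): none of the subtracted shapes is present at this height, so that combined region is unchanged — 1 connected region. The result has 1 disconnected region.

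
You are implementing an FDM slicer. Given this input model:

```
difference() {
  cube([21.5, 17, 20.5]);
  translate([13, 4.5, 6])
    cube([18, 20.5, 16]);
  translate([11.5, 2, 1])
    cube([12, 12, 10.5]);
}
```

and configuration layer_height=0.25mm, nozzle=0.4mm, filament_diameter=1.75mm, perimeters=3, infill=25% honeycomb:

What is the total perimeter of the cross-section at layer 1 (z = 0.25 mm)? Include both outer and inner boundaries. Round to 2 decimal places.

77.00 mm

At z = 0.25 mm: the cube (footprint 21.5×17) is included at this height (perimeter 77.00 mm); the cube at (13, 4.5) does not reach this height (z outside [6, 22]); the cube at (11.5, 2) is absent (z outside [1, 11.5]); Taking the first minus the rest: none of the subtracted shapes is present at this height, so the 21.5×17 cube is unchanged — boundary = 77.00 mm. Overall, the cross-section is a single solid region. Total boundary length (outer) = 77.00 mm.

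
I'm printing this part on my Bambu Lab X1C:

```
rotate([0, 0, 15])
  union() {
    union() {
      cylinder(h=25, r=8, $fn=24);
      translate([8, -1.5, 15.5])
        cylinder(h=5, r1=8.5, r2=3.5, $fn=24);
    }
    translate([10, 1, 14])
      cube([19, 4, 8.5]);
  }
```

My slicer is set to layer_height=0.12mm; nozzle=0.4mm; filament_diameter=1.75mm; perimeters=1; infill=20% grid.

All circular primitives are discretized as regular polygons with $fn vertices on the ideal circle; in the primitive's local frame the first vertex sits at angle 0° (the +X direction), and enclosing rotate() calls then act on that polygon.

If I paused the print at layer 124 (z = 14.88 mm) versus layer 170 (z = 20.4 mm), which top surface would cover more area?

Layer 124 (z = 14.88): the cylinder: section is a regular 24-gon, circumradius r=8 (area = (24/2)·8.000²·sin(360°/24) = 198.77 mm²); the cone at (8, -1.5) does not reach this height (z outside [15.5, 20.5]); Taking the union: only the r=8 cylinder is present, so the union is just that shape — area = 198.77 mm²; the 19×4 cube at (10, 1) contributes its full rectangle (area 76.00 mm²); Combining (union): the 2 present regions are separate (no shared area or edge), so areas and boundary lengths simply add and each stays a separate island — area = 274.77 mm²; (whole slice rotated 15° about Z — lengths, areas and connectivity unchanged). So its area = 274.77 mm². Layer 170 (z = 20.4): the r=8 cylinder gives a regular 24-gon of circumradius 8 (constant along its height) (area = (24/2)·8.000²·sin(360°/24) = 198.77 mm²); the cone at (8, -1.5): at t=0.980 of its height the radius interpolates to r₁+(r₂−r₁)t = 3.600, giving a regular 24-gon of that circumradius (area = (24/2)·3.600²·sin(360°/24) = 40.25 mm²); Combining (union): the regions partially overlap — summed areas 239.02 mm² minus the doubly-counted overlap 16.91 mm² gives 222.11 mm² — area = 222.11 mm²; the 19×4 cube at (10, 1) contributes its full rectangle (area 76.00 mm²); Taking the union: the regions partially overlap — summed areas 298.11 mm² minus the doubly-counted overlap 0.14 mm² gives 297.97 mm² — area = 297.97 mm²; (whole slice rotated 15° about Z — lengths, areas and connectivity unchanged). So its area = 297.97 mm². Layer 170 is larger (297.97 vs 274.77 mm²).

layer 170 (z = 20.4 mm)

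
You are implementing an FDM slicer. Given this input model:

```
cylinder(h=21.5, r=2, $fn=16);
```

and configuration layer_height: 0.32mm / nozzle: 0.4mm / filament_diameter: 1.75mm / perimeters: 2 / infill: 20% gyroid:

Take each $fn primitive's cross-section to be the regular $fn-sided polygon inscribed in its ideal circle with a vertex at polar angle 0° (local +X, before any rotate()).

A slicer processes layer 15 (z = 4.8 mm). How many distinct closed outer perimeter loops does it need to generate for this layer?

At z = 4.8 mm: the r=2 cylinder gives a regular 16-gon of circumradius 2 (constant along its height). The result has 1 disconnected region.

1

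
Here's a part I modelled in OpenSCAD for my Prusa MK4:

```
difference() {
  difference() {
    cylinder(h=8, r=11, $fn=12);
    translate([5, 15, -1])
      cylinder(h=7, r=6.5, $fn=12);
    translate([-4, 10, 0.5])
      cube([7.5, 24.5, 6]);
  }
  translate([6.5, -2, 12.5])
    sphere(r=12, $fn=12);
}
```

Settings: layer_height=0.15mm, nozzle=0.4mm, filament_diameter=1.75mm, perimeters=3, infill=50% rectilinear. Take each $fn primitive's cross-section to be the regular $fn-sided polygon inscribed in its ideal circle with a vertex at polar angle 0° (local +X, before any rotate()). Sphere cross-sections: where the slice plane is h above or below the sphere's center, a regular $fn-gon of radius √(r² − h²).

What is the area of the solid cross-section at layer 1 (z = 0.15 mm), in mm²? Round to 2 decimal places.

357.48 mm²

At z = 0.15 mm: the r=11 cylinder contributes a regular 12-gon of circumradius 11 (area = (12/2)·11.000²·sin(360°/12) = 363.00 mm²); the r=6.5 cylinder at (5, 15) gives a regular 12-gon of circumradius 6.5 (constant along its height) (area = (12/2)·6.500²·sin(360°/12) = 126.75 mm²); the cube at (-4, 10) is not intersected at this z (z outside [0.5, 6.5]); Taking the first minus the rest: starting from the r=11 cylinder (363.00 mm²), the r=6.5 cylinder at (5, 15) partially overlaps it — only the 5.52 mm² overlap (of its 126.75 mm²) is removed, clipping the outline — area = 357.48 mm²; the sphere at (6.5, -2) is absent (|z−center|=12.350 > r=12); Taking the first minus the rest: none of the subtracted shapes is present at this height, so the result so far is unchanged — area = 357.48 mm². Overall, the cross-section is a single solid region. Net area = 357.48 mm².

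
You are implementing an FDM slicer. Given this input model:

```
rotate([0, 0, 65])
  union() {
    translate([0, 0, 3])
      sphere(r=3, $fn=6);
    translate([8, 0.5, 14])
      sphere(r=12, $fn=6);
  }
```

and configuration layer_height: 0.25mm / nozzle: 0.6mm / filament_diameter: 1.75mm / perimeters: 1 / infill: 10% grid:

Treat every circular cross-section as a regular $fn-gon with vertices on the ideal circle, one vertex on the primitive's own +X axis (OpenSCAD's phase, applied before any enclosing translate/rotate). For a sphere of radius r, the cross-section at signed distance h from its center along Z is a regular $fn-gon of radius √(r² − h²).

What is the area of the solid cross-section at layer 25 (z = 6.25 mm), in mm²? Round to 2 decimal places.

218.08 mm²

At z = 6.25 mm: the sphere is not intersected at this z (|z−center|=3.250 > r=3); the r=12 sphere at (8, 0.5) contributes a regular 6-gon of circumradius √(12²−7.75²) = 9.162 (area = (6/2)·9.162²·sin(360°/6) = 218.08 mm²); Merging all regions: only the r=12 sphere at (8, 0.5) is present, so the union is just that shape — area = 218.08 mm²; (rotated 65° about Z; rotation is an isometry so areas/perimeters/island counts are preserved). Overall, the cross-section is a single solid region. Net area = 218.08 mm².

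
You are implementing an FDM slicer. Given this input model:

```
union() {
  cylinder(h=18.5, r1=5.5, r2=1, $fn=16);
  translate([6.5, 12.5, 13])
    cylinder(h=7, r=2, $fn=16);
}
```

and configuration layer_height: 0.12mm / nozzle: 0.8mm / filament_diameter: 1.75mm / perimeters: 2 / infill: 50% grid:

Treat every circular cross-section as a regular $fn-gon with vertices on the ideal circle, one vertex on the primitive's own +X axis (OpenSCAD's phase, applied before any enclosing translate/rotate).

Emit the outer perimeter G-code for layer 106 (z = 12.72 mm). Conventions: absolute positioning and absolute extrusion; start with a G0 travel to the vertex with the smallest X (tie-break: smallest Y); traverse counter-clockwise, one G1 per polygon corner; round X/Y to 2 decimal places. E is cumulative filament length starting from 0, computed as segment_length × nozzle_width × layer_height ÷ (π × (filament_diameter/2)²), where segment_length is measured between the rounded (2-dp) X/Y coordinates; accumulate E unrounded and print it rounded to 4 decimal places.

G0 X-2.41 Y0.00 Z12.72
G1 X-2.22 Y-0.92 E0.0375
G1 X-1.70 Y-1.70 E0.0749
G1 X-0.92 Y-2.22 E0.1123
G1 X0.00 Y-2.41 E0.1498
G1 X0.92 Y-2.22 E0.1873
G1 X1.70 Y-1.70 E0.2247
G1 X2.22 Y-0.92 E0.2621
G1 X2.41 Y0.00 E0.2996
G1 X2.22 Y0.92 E0.3371
G1 X1.70 Y1.70 E0.3745
G1 X0.92 Y2.22 E0.4120
G1 X0.00 Y2.41 E0.4495
G1 X-0.92 Y2.22 E0.4870
G1 X-1.70 Y1.70 E0.5244
G1 X-2.22 Y0.92 E0.5618
G1 X-2.41 Y0.00 E0.5993

At z = 12.72 mm: the cone (r1=5.5→r2=1) has section circumradius 2.406 here — a regular 16-gon; the cylinder at (6.5, 12.5) does not reach this height (z outside [13, 20]); Merging all regions: only the cone is present, so the union is just that shape — 1 connected region. The outline is a single polygon with 16 vertices. Extrusion per mm of travel: 0.8 × 0.12 / (π × 0.875²) = 0.039912. Accumulating E over each segment gives final E = 0.5993.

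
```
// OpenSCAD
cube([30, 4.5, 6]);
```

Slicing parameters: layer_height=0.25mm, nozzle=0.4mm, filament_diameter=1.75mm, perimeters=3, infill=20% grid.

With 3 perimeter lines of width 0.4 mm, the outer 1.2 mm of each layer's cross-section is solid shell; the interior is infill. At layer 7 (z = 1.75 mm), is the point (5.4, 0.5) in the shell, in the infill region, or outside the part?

shell

At z = 1.75 mm: the 30×4.5 cube contributes its full rectangle. Overall, the cross-section is a single solid region. The nearest boundary edge runs (0.00, 0.00)→(30.00, 0.00); distance from the point to it = 0.50 mm. The point is inside the cross-section, 0.50 mm from the nearest boundary — within the 1.2 mm shell band (3 × 0.4).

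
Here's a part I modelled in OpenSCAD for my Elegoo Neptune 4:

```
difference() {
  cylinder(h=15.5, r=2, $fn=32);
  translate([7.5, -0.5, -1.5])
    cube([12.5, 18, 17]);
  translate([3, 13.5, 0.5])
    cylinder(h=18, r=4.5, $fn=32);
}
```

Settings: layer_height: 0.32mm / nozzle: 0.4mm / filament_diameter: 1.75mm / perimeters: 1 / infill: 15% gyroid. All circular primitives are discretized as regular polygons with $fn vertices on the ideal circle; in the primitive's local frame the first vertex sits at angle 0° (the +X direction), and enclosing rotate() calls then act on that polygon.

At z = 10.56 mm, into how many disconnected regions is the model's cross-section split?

At z = 10.56 mm: the cylinder: section is a regular 32-gon, circumradius r=2; the 12.5×18 cube at (7.5, -0.5) contributes its full rectangle; the r=4.5 cylinder at (3, 13.5) gives a regular 32-gon of circumradius 4.5 (constant along its height); Taking the first minus the rest: starting from the r=2 cylinder, the 12.5×18 cube at (7.5, -0.5) misses the remaining region (no effect); the r=4.5 cylinder at (3, 13.5) misses the remaining region (no effect) — 1 connected region. The result has 1 disconnected region.

1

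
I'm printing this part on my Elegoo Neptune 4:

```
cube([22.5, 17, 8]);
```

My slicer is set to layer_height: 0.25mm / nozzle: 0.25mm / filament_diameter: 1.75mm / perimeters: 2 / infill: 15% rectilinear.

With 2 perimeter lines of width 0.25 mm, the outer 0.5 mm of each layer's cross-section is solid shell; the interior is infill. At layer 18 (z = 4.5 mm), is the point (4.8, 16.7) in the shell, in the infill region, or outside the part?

shell

At z = 4.5 mm: the cube is present — its section is the full 22.5×17 rectangle. Overall, the cross-section is a single solid region. The nearest boundary edge runs (22.50, 17.00)→(0.00, 17.00); distance from the point to it = 0.30 mm. The point is inside the cross-section, 0.30 mm from the nearest boundary — within the 0.5 mm shell band (2 × 0.25).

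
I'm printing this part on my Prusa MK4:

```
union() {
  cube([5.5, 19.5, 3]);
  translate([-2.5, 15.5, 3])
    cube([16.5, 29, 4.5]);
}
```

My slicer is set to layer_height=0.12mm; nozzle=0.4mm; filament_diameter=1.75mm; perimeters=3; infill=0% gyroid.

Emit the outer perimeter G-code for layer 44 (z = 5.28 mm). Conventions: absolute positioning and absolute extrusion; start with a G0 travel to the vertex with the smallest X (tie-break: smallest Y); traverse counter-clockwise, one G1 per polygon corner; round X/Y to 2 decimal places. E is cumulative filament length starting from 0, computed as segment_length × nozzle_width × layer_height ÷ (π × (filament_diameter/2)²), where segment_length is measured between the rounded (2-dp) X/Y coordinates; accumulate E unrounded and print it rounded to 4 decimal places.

At z = 5.28 mm: the cube does not reach this height (z outside [0, 3]); the cube at (-2.5, 15.5) (footprint 16.5×29) is included at this height; Taking the union: only the 16.5×29 cube at (-2.5, 15.5) is present, so the union is just that shape — 1 connected region. The outline is a single polygon with 4 vertices. Extrusion per mm of travel: 0.4 × 0.12 / (π × 0.875²) = 0.019956. Accumulating E over each segment gives final E = 1.8160.

G0 X-2.50 Y15.50 Z5.28
G1 X14.00 Y15.50 E0.3293
G1 X14.00 Y44.50 E0.9080
G1 X-2.50 Y44.50 E1.2373
G1 X-2.50 Y15.50 E1.8160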